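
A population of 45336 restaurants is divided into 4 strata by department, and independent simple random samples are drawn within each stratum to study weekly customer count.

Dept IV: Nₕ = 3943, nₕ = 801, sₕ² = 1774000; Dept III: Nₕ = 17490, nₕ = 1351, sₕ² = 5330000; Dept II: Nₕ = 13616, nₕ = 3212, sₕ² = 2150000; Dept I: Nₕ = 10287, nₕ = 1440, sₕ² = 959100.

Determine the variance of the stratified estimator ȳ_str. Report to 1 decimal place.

Var(ȳ_str) = Σₕ Wₕ²(1 − fₕ)sₕ²/nₕ with Wₕ = Nₕ/N, N = 45336.
Dept IV: Wₕ = 0.08697283; term = 0.08697283²·(1 − 0.20314481)·1774000/801 = 13.349582.
Dept III: Wₕ = 0.38578613; term = 0.38578613²·(1 − 0.07724414)·5330000/1351 = 541.81608.
Dept II: Wₕ = 0.30033527; term = 0.30033527²·(1 − 0.23589894)·2150000/3212 = 46.134563.
Dept I: Wₕ = 0.22690577; term = 0.22690577²·(1 − 0.13998250)·959100/1440 = 29.491697.
Sum = 630.79192.

630.8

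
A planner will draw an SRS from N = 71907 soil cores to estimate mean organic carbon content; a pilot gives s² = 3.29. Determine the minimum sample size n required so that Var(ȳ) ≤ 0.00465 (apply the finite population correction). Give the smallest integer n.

Without fpc, n₀ = s²/D = 3.29/0.00465 = 707.5269.
With fpc, (1 − n/N)·s²/n ≤ D requires n ≥ n₀/(1 + n₀/N) = 707.5269/(1 + 707.5269/71907) = 700.6330.
Rounding up, n = 701.

701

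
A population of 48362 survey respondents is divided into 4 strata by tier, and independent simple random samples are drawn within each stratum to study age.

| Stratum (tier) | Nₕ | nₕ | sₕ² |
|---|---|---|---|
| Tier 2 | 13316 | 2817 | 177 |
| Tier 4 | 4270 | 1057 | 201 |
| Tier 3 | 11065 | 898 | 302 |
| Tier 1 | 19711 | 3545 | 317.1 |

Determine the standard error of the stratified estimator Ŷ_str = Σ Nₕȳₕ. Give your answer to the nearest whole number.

Var(Ŷ_str) = Σₕ Nₕ²(1 − fₕ)sₕ²/nₕ.
Tier 2: 13316²·(1 − 2817/13316)·177/2817 = 8.7843199 × 10^6.
Tier 4: 4270²·(1 − 1057/4270)·201/1057 = 2.6089134 × 10^6.
Tier 3: 11065²·(1 − 898/11065)·302/898 = 3.7833354 × 10^7.
Tier 1: 19711²·(1 − 3545/19711)·317.1/3545 = 2.8503043 × 10^7.
Sum = 7.772963 × 10^7.
SE = √(7.772963 × 10^7) = 8816.

8816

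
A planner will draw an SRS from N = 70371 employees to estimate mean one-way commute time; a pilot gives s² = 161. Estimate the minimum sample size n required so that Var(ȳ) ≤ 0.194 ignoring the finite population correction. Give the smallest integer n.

Without fpc, n₀ = s²/D = 161/0.194 = 829.8969.
Rounding up, n = 830.

830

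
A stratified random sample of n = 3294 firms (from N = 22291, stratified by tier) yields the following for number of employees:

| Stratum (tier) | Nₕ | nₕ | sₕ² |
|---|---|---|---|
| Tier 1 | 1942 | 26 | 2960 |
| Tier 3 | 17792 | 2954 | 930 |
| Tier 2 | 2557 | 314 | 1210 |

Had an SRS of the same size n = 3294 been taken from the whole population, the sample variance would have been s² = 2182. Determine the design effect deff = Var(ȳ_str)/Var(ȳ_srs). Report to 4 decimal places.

Var(ȳ_str) = Σ Wₕ²(1−fₕ)sₕ²/nₕ with Wₕ = Nₕ/22291:
  Tier 1: (1942/22291)²·(1−26/1942)·2960/26 = 0.85251885
  Tier 3: (17792/22291)²·(1−2954/17792)·930/2954 = 0.16726824
  Tier 2: (2557/22291)²·(1−314/2557)·1210/314 = 0.044479164
  → Var(ȳ_str) = 1.0642663.
Var(ȳ_srs) = (1 − 3294/22291)·2182/3294 = 0.56452948.
deff = 1.0642663 / 0.56452948 = 1.8852.

1.8852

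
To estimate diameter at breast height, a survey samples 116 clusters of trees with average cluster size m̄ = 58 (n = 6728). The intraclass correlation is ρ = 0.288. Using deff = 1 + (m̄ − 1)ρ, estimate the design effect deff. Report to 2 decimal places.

deff = 1 + (58 − 1)·0.288 = 1 + 16.416 = 17.416.

17.42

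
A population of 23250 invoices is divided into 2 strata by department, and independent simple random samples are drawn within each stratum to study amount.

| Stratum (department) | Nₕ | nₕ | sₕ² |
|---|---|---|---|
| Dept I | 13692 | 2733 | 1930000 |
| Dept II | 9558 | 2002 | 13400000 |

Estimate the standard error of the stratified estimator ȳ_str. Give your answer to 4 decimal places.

33.0191

Var(ȳ_str) = Σₕ Wₕ²(1 − fₕ)sₕ²/nₕ with Wₕ = Nₕ/N, N = 23250.
Dept I: Wₕ = 0.58890323; term = 0.58890323²·(1 − 0.19960561)·1930000/2733 = 196.02415.
Dept II: Wₕ = 0.41109677; term = 0.41109677²·(1 − 0.20945805)·13400000/2002 = 894.23937.
Sum = 1090.2635.
SE = √(1090.2635) = 33.0191.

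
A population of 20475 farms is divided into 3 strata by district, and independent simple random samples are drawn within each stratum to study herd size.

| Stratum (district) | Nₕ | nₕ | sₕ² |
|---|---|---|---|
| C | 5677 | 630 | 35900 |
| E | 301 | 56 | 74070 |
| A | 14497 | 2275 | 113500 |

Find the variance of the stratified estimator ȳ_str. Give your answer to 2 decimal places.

25.21

Var(ȳ_str) = Σₕ Wₕ²(1 − fₕ)sₕ²/nₕ with Wₕ = Nₕ/N, N = 20475.
C: Wₕ = 0.27726496; term = 0.27726496²·(1 − 0.11097411)·35900/630 = 3.8945589.
E: Wₕ = 0.01470085; term = 0.01470085²·(1 − 0.18604651)·74070/56 = 0.2326693.
A: Wₕ = 0.70803419; term = 0.70803419²·(1 − 0.15692902)·113500/2275 = 21.085653.
Sum = 25.212881.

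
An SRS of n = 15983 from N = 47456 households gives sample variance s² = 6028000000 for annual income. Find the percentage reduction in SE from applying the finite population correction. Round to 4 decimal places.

f = n/N = 15983/47456 = 0.33679619.
SE_no-fpc = √(s²/n) = 614.12598; SE_fpc = √((1−f)s²/n) = 500.12778.
Ratio = √(1−f) = 0.81437326. Reduction = 100·(1 − 0.81437326) = 18.5627%.

18.5627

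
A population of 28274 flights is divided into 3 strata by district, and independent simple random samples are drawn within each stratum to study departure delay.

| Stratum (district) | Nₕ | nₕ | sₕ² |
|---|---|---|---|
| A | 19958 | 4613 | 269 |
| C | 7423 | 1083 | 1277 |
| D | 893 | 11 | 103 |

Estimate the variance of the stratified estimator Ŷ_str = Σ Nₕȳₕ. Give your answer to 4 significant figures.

8.073 × 10^7

Var(Ŷ_str) = Σₕ Nₕ²(1 − fₕ)sₕ²/nₕ.
A: 19958²·(1 − 4613/19958)·269/4613 = 1.7858819 × 10^7.
C: 7423²·(1 − 1083/7423)·1277/1083 = 5.54921 × 10^7.
D: 893²·(1 − 11/893)·103/11 = 7.3750435 × 10^6.
Sum = 8.0725963 × 10^7.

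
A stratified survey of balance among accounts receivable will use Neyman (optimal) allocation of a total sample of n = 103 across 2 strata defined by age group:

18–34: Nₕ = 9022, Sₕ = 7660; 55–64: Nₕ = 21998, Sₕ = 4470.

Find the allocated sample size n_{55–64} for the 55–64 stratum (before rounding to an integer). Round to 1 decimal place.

60.5

Neyman allocation: nₕ = n·NₕSₕ / Σⱼ NⱼSⱼ.
Σ NⱼSⱼ = 9022·7660 + 21998·4470 = 1.6743958 × 10^8.
n_{55–64} = 103·21998·4470 / (1.6743958 × 10^8) = 60.5.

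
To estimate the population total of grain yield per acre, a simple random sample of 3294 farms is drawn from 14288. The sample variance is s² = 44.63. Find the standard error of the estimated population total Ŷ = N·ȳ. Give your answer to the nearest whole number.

1459

Var(Ŷ) = N²·Var(ȳ) = N²·(1 − n/N)·s²/n.
f = 3294/14288 = 0.23054311; Var(ȳ) = 0.76945689·44.63/3294 = 0.010425277.
Var(Ŷ) = 14288² · 0.010425277 = 2.1282884 × 10^6.
SE(Ŷ) = √(2.1282884 × 10^6) = 1459.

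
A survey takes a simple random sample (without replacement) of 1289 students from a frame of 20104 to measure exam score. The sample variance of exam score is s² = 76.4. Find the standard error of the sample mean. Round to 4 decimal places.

0.2355

Under SRS without replacement, Var(ȳ) = (1 − f)·s²/n with f = n/N = 1289/20104 = 0.06411659.
Var(ȳ) = (1 − 0.06411659)·76.4/1289 = 0.93588341·0.059270753 = 0.055470514.
SE(ȳ) = √(0.055470514) = 0.2355.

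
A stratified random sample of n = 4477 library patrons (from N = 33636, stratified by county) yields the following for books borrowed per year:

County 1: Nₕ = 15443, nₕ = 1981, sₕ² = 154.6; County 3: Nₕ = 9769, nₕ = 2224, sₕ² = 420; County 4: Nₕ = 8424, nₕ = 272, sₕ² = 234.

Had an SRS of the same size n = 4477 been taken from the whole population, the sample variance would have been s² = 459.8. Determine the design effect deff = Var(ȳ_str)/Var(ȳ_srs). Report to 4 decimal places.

0.8858

Var(ȳ_str) = Σ Wₕ²(1−fₕ)sₕ²/nₕ with Wₕ = Nₕ/33636:
  County 1: (15443/33636)²·(1−1981/15443)·154.6/1981 = 0.014340278
  County 3: (9769/33636)²·(1−2224/9769)·420/2224 = 0.012303118
  County 4: (8424/33636)²·(1−272/8424)·234/272 = 0.052218067
  → Var(ȳ_str) = 0.078861463.
Var(ȳ_srs) = (1 − 4477/33636)·459.8/4477 = 0.089032825.
deff = 0.078861463 / 0.089032825 = 0.8858.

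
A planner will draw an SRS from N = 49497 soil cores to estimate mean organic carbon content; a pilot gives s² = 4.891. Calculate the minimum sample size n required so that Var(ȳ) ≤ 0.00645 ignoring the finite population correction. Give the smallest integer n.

Without fpc, n₀ = s²/D = 4.891/0.00645 = 758.2946.
Rounding up, n = 759.

759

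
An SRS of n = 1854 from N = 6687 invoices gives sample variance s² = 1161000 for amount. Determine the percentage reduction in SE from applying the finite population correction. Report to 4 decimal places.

f = n/N = 1854/6687 = 0.27725437.
SE_no-fpc = √(s²/n) = 25.02426; SE_fpc = √((1−f)s²/n) = 21.274236.
Ratio = √(1−f) = 0.85014447. Reduction = 100·(1 − 0.85014447) = 14.9856%.

14.9856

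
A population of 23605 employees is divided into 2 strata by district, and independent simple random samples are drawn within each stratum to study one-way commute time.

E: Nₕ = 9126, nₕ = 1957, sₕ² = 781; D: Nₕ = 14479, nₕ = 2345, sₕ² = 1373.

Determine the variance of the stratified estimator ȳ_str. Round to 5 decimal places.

0.23147

Var(ȳ_str) = Σₕ Wₕ²(1 − fₕ)sₕ²/nₕ with Wₕ = Nₕ/N, N = 23605.
E: Wₕ = 0.38661301; term = 0.38661301²·(1 − 0.21444225)·781/1957 = 0.046858809.
D: Wₕ = 0.61338699; term = 0.61338699²·(1 − 0.16195870)·1373/2345 = 0.18461298.
Sum = 0.23147179.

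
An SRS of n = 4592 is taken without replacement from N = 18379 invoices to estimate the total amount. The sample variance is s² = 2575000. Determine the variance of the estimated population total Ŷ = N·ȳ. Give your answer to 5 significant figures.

1.4209 × 10^11

Var(Ŷ) = N²·Var(ȳ) = N²·(1 − n/N)·s²/n.
f = 4592/18379 = 0.24985037; Var(ȳ) = 0.75014963·2575000/4592 = 420.65228.
Var(Ŷ) = 18379² · 420.65228 = 1.4209114 × 10^11.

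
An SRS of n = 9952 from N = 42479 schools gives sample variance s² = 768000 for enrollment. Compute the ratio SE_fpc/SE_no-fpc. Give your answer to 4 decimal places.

f = n/N = 9952/42479 = 0.23428047.
SE_no-fpc = √(s²/n) = 8.7846695; SE_fpc = √((1−f)s²/n) = 7.6870603.
Ratio = √(1−f) = 0.87505402.

0.8751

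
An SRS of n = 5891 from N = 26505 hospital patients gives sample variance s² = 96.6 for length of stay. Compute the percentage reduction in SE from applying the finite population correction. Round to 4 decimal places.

11.8104

f = n/N = 5891/26505 = 0.22225995.
SE_no-fpc = √(s²/n) = 0.12805427; SE_fpc = √((1−f)s²/n) = 0.11293051.
Ratio = √(1−f) = 0.88189571. Reduction = 100·(1 − 0.88189571) = 11.8104%.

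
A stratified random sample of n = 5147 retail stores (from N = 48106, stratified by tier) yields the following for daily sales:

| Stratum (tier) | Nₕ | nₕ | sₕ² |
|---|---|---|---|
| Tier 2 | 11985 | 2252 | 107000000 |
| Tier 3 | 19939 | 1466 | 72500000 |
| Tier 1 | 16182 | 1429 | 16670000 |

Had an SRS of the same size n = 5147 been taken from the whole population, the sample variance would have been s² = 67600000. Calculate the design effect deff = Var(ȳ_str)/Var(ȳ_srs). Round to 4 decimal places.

0.9779

Var(ȳ_str) = Σ Wₕ²(1−fₕ)sₕ²/nₕ with Wₕ = Nₕ/48106:
  Tier 2: (11985/48106)²·(1−2252/11985)·107000000/2252 = 2394.9787
  Tier 3: (19939/48106)²·(1−1466/19939)·72500000/1466 = 7871.2978
  Tier 1: (16182/48106)²·(1−1429/16182)·16670000/1429 = 1203.4205
  → Var(ȳ_str) = 11469.697.
Var(ȳ_srs) = (1 − 5147/48106)·67600000/5147 = 11728.634.
deff = 11469.697 / 11728.634 = 0.9779.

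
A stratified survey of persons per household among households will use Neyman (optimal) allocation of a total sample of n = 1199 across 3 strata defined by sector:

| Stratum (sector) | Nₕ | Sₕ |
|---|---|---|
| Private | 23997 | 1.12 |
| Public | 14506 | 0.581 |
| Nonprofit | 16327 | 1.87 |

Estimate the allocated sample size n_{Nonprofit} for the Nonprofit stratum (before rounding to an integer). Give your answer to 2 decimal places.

556.04

Neyman allocation: nₕ = n·NₕSₕ / Σⱼ NⱼSⱼ.
Σ NⱼSⱼ = 23997·1.12 + 14506·0.581 + 16327·1.87 = 65836.116.
n_{Nonprofit} = 1199·16327·1.87 / 65836.116 = 556.04.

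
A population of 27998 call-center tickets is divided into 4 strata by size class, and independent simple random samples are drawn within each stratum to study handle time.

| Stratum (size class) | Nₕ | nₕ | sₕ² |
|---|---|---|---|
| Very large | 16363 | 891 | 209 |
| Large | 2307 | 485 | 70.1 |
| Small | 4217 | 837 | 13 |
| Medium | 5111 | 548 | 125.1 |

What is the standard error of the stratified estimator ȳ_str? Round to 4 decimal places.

0.2891

Var(ȳ_str) = Σₕ Wₕ²(1 − fₕ)sₕ²/nₕ with Wₕ = Nₕ/N, N = 27998.
Very large: Wₕ = 0.58443460; term = 0.58443460²·(1 − 0.05445212)·209/891 = 0.075757206.
Large: Wₕ = 0.08239874; term = 0.08239874²·(1 − 0.21022974)·70.1/485 = 7.7502949 × 10^-4.
Small: Wₕ = 0.15061790; term = 0.15061790²·(1 − 0.19848233)·13/837 = 2.8241267 × 10^-4.
Medium: Wₕ = 0.18254875; term = 0.18254875²·(1 − 0.10721972)·125.1/548 = 0.0067917092.
Sum = 0.083606357.
SE = √(0.083606357) = 0.2891.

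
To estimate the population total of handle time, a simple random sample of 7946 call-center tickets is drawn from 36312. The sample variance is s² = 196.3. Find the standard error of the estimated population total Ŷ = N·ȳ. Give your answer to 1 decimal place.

Var(Ŷ) = N²·Var(ȳ) = N²·(1 − n/N)·s²/n.
f = 7946/36312 = 0.21882573; Var(ȳ) = 0.78117427·196.3/7946 = 0.019298327.
Var(Ŷ) = 36312² · 0.019298327 = 2.5446028 × 10^7.
SE(Ŷ) = √(2.5446028 × 10^7) = 5044.4.

5044.4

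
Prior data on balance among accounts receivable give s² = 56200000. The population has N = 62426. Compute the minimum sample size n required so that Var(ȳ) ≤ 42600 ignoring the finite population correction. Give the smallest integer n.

1320

Without fpc, n₀ = s²/D = 56200000/42600 = 1319.2488.
Rounding up, n = 1320.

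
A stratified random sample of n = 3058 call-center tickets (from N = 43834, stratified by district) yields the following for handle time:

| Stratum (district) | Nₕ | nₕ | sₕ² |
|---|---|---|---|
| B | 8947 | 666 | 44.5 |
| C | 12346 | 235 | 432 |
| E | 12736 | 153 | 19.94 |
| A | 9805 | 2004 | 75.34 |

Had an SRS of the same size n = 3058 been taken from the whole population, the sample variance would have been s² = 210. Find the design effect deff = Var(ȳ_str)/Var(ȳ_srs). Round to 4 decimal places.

Var(ȳ_str) = Σ Wₕ²(1−fₕ)sₕ²/nₕ with Wₕ = Nₕ/43834:
  B: (8947/43834)²·(1−666/8947)·44.5/666 = 0.0025764623
  C: (12346/43834)²·(1−235/12346)·432/235 = 0.14305398
  E: (12736/43834)²·(1−153/12736)·19.94/153 = 0.01086998
  A: (9805/43834)²·(1−2004/9805)·75.34/2004 = 0.0014965925
  → Var(ȳ_str) = 0.15799701.
Var(ȳ_srs) = (1 − 3058/43834)·210/3058 = 0.063881533.
deff = 0.15799701 / 0.063881533 = 2.4733.

2.4733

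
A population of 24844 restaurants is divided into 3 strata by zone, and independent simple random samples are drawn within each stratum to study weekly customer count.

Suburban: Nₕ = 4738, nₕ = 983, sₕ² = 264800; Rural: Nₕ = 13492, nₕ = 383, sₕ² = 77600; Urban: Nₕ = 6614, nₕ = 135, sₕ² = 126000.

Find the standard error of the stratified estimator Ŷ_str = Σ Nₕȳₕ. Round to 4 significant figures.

Var(Ŷ_str) = Σₕ Nₕ²(1 − fₕ)sₕ²/nₕ.
Suburban: 4738²·(1 − 983/4738)·264800/983 = 4.792581 × 10^9.
Rural: 13492²·(1 − 383/13492)·77600/383 = 3.5835118 × 10^10.
Urban: 6614²·(1 − 135/6614)·126000/135 = 3.9995299 × 10^10.
Sum = 8.0622998 × 10^10.
SE = √(8.0622998 × 10^10) = 283900.

283900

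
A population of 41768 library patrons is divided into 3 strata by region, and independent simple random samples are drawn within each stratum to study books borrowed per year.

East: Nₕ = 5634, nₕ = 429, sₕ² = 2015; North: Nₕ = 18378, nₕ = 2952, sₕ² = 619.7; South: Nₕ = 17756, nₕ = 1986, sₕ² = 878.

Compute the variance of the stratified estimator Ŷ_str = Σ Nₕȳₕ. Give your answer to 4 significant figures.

Var(Ŷ_str) = Σₕ Nₕ²(1 − fₕ)sₕ²/nₕ.
East: 5634²·(1 − 429/5634)·2015/429 = 1.377385 × 10^8.
North: 18378²·(1 − 2952/18378)·619.7/2952 = 5.9513668 × 10^7.
South: 17756²·(1 − 1986/17756)·878/1986 = 1.2379186 × 10^8.
Sum = 3.2104403 × 10^8.

3.210 × 10^8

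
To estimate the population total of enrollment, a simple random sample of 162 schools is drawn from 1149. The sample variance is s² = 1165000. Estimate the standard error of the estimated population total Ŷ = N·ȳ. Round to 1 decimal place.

90307.5

Var(Ŷ) = N²·Var(ȳ) = N²·(1 − n/N)·s²/n.
f = 162/1149 = 0.14099217; Var(ȳ) = 0.85900783·1165000/162 = 6177.4329.
Var(Ŷ) = 1149² · 6177.4329 = 8.1554531 × 10^9.
SE(Ŷ) = √(8.1554531 × 10^9) = 90307.5.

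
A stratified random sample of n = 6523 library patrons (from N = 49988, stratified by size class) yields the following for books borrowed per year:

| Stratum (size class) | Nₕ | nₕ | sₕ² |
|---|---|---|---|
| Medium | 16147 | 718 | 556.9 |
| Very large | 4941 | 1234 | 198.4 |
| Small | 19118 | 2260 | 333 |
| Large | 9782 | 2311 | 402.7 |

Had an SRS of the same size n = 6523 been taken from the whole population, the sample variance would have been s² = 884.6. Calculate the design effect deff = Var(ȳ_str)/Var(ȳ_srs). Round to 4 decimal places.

Var(ȳ_str) = Σ Wₕ²(1−fₕ)sₕ²/nₕ with Wₕ = Nₕ/49988:
  Medium: (16147/49988)²·(1−718/16147)·556.9/718 = 0.07733051
  Very large: (4941/49988)²·(1−1234/4941)·198.4/1234 = 0.0011785077
  Small: (19118/49988)²·(1−2260/19118)·333/2260 = 0.019004339
  Large: (9782/49988)²·(1−2311/9782)·402.7/2311 = 0.0050963184
  → Var(ȳ_str) = 0.10260968.
Var(ȳ_srs) = (1 − 6523/49988)·884.6/6523 = 0.1179162.
deff = 0.10260968 / 0.1179162 = 0.8702.

0.8702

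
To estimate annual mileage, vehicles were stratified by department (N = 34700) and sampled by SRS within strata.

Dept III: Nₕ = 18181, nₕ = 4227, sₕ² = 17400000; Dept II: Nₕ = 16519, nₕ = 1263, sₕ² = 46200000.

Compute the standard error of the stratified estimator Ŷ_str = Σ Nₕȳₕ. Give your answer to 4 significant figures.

3.204 × 10^6

Var(Ŷ_str) = Σₕ Nₕ²(1 − fₕ)sₕ²/nₕ.
Dept III: 18181²·(1 − 4227/18181)·17400000/4227 = 1.0443197 × 10^12.
Dept II: 16519²·(1 − 1263/16519)·46200000/1263 = 9.2185594 × 10^12.
Sum = 1.0262879 × 10^13.
SE = √(1.0262879 × 10^13) = 3.204 × 10^6.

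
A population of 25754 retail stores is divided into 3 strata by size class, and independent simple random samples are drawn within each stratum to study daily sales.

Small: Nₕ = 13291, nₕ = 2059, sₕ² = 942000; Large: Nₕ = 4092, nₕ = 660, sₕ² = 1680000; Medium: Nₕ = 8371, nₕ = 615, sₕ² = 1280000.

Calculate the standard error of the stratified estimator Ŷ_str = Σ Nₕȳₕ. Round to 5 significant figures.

489060

Var(Ŷ_str) = Σₕ Nₕ²(1 − fₕ)sₕ²/nₕ.
Small: 13291²·(1 − 2059/13291)·942000/2059 = 6.8298208 × 10^10.
Large: 4092²·(1 − 660/4092)·1680000/660 = 3.5747712 × 10^10.
Medium: 8371²·(1 − 615/8371)·1280000/615 = 1.3512945 × 10^11.
Sum = 2.3917537 × 10^11.
SE = √(2.3917537 × 10^11) = 489060.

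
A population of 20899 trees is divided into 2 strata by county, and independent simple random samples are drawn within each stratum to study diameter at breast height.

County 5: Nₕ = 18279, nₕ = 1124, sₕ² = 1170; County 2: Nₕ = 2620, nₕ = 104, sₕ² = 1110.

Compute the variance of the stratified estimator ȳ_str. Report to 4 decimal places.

0.9084

Var(ȳ_str) = Σₕ Wₕ²(1 − fₕ)sₕ²/nₕ with Wₕ = Nₕ/N, N = 20899.
County 5: Wₕ = 0.87463515; term = 0.87463515²·(1 − 0.06149133)·1170/1124 = 0.74732876.
County 2: Wₕ = 0.12536485; term = 0.12536485²·(1 − 0.03969466)·1110/104 = 0.16108331.
Sum = 0.90841207.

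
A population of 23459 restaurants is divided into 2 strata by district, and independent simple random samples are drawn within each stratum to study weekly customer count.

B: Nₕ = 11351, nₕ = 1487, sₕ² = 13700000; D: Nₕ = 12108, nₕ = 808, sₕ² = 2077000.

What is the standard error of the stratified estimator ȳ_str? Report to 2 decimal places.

50.14

Var(ȳ_str) = Σₕ Wₕ²(1 − fₕ)sₕ²/nₕ with Wₕ = Nₕ/N, N = 23459.
B: Wₕ = 0.48386547; term = 0.48386547²·(1 − 0.13100167)·13700000/1487 = 1874.467.
D: Wₕ = 0.51613453; term = 0.51613453²·(1 − 0.06673274)·2077000/808 = 639.08261.
Sum = 2513.5496.
SE = √(2513.5496) = 50.14.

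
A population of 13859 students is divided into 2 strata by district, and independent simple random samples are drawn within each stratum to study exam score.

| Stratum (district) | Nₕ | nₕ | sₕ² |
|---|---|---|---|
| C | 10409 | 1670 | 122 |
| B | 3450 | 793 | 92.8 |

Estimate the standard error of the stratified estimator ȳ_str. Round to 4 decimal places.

Var(ȳ_str) = Σₕ Wₕ²(1 − fₕ)sₕ²/nₕ with Wₕ = Nₕ/N, N = 13859.
C: Wₕ = 0.75106429; term = 0.75106429²·(1 − 0.16043808)·122/1670 = 0.034597946.
B: Wₕ = 0.24893571; term = 0.24893571²·(1 − 0.22985507)·92.8/793 = 0.0055849803.
Sum = 0.040182926.
SE = √(0.040182926) = 0.2005.

0.2005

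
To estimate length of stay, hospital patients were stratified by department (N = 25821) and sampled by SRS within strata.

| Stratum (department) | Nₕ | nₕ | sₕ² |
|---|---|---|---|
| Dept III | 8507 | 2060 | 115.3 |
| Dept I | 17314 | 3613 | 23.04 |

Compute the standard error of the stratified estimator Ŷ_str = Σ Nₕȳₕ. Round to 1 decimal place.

Var(Ŷ_str) = Σₕ Nₕ²(1 − fₕ)sₕ²/nₕ.
Dept III: 8507²·(1 − 2060/8507)·115.3/2060 = 3.0697018 × 10^6.
Dept I: 17314²·(1 − 3613/17314)·23.04/3613 = 1.5127397 × 10^6.
Sum = 4.5824415 × 10^6.
SE = √(4.5824415 × 10^6) = 2140.7.

2140.7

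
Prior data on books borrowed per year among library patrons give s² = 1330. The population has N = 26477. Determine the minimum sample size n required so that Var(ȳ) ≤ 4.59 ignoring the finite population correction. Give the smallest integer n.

290

Without fpc, n₀ = s²/D = 1330/4.59 = 289.7603.
Rounding up, n = 290.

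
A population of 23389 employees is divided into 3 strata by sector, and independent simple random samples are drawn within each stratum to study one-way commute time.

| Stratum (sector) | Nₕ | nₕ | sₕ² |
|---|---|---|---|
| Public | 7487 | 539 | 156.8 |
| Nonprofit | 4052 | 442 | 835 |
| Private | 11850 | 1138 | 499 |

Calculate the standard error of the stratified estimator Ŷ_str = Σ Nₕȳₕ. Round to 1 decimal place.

9921.1

Var(Ŷ_str) = Σₕ Nₕ²(1 − fₕ)sₕ²/nₕ.
Public: 7487²·(1 − 539/7487)·156.8/539 = 1.5132997 × 10^7.
Nonprofit: 4052²·(1 − 442/4052)·835/442 = 2.7633815 × 10^7.
Private: 11850²·(1 − 1138/11850)·499/1138 = 5.5660512 × 10^7.
Sum = 9.8427324 × 10^7.
SE = √(9.8427324 × 10^7) = 9921.1.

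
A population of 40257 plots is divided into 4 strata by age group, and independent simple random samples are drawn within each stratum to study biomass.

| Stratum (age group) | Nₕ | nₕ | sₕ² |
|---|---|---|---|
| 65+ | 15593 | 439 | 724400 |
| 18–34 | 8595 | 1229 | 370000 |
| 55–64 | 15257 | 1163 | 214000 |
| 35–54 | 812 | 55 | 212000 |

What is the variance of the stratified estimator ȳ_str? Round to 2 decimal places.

Var(ȳ_str) = Σₕ Wₕ²(1 − fₕ)sₕ²/nₕ with Wₕ = Nₕ/N, N = 40257.
65+: Wₕ = 0.38733636; term = 0.38733636²·(1 − 0.02815366)·724400/439 = 240.59581.
18–34: Wₕ = 0.21350324; term = 0.21350324²·(1 − 0.14299011)·370000/1229 = 11.76101.
55–64: Wₕ = 0.37898999; term = 0.37898999²·(1 − 0.07622731)·214000/1163 = 24.414884.
35–54: Wₕ = 0.02017041; term = 0.02017041²·(1 − 0.06773399)·212000/55 = 1.4619828.
Sum = 278.23369.

278.23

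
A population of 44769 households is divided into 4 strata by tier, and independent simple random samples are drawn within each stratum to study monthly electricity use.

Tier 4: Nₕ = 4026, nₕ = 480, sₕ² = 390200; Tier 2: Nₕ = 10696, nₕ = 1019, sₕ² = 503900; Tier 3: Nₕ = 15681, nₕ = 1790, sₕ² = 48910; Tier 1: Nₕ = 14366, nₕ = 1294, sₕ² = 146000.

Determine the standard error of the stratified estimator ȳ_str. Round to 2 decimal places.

Var(ȳ_str) = Σₕ Wₕ²(1 − fₕ)sₕ²/nₕ with Wₕ = Nₕ/N, N = 44769.
Tier 4: Wₕ = 0.08992830; term = 0.08992830²·(1 − 0.11922504)·390200/480 = 5.7903357.
Tier 2: Wₕ = 0.23891532; term = 0.23891532²·(1 − 0.09526926)·503900/1019 = 25.53745.
Tier 3: Wₕ = 0.35026469; term = 0.35026469²·(1 − 0.11415088)·48910/1790 = 2.9695942.
Tier 1: Wₕ = 0.32089169; term = 0.32089169²·(1 − 0.09007379)·146000/1294 = 10.571624.
Sum = 44.869004.
SE = √(44.869004) = 6.70.

6.70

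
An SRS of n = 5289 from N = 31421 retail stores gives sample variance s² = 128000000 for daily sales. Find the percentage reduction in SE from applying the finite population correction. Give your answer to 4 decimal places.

8.8039

f = n/N = 5289/31421 = 0.16832692.
SE_no-fpc = √(s²/n) = 155.56726; SE_fpc = √((1−f)s²/n) = 141.87129.
Ratio = √(1−f) = 0.91196112. Reduction = 100·(1 − 0.91196112) = 8.8039%.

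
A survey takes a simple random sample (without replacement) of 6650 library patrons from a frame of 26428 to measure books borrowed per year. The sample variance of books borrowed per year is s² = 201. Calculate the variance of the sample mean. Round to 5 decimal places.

Under SRS without replacement, Var(ȳ) = (1 − f)·s²/n with f = n/N = 6650/26428 = 0.25162706.
Var(ȳ) = (1 − 0.25162706)·201/6650 = 0.74837294·0.030225564 = 0.022619994.

0.02262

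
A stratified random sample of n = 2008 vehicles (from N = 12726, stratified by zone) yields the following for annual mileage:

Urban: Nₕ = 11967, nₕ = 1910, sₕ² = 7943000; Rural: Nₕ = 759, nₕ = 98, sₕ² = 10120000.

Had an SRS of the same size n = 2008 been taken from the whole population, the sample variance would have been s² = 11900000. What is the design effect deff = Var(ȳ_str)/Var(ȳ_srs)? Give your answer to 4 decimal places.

Var(ȳ_str) = Σ Wₕ²(1−fₕ)sₕ²/nₕ with Wₕ = Nₕ/12726:
  Urban: (11967/12726)²·(1−1910/11967)·7943000/1910 = 3090.4456
  Rural: (759/12726)²·(1−98/759)·10120000/98 = 319.8997
  → Var(ȳ_str) = 3410.3453.
Var(ȳ_srs) = (1 − 2008/12726)·11900000/2008 = 4991.2013.
deff = 3410.3453 / 4991.2013 = 0.6833.

0.6833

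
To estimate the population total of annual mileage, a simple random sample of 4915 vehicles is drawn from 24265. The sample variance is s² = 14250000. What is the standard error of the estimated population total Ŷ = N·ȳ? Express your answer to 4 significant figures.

1.167 × 10^6

Var(Ŷ) = N²·Var(ȳ) = N²·(1 − n/N)·s²/n.
f = 4915/24265 = 0.20255512; Var(ȳ) = 0.79744488·14250000/4915 = 2312.0223.
Var(Ŷ) = 24265² · 2312.0223 = 1.3612961 × 10^12.
SE(Ŷ) = √(1.3612961 × 10^12) = 1.167 × 10^6.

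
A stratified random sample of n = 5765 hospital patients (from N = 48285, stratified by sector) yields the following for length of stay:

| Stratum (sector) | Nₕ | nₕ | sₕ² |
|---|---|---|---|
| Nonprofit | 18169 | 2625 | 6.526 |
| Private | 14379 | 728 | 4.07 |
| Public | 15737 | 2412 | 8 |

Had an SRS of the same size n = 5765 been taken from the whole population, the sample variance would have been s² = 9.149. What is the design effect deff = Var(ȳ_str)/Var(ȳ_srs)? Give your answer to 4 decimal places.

Var(ȳ_str) = Σ Wₕ²(1−fₕ)sₕ²/nₕ with Wₕ = Nₕ/48285:
  Nonprofit: (18169/48285)²·(1−2625/18169)·6.526/2625 = 3.0115294 × 10^-4
  Private: (14379/48285)²·(1−728/14379)·4.07/728 = 4.7068646 × 10^-4
  Public: (15737/48285)²·(1−2412/15737)·8/2412 = 2.9831657 × 10^-4
  → Var(ȳ_str) = 0.001070156.
Var(ȳ_srs) = (1 − 5765/48285)·9.149/5765 = 0.0013975113.
deff = 0.001070156 / 0.0013975113 = 0.7658.

0.7658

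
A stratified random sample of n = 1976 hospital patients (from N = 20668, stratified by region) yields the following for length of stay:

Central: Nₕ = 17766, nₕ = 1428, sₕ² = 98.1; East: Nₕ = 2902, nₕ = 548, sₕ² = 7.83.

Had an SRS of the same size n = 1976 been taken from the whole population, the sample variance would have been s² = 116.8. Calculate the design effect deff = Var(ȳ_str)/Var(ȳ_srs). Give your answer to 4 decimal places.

Var(ȳ_str) = Σ Wₕ²(1−fₕ)sₕ²/nₕ with Wₕ = Nₕ/20668:
  Central: (17766/20668)²·(1−1428/17766)·98.1/1428 = 0.046680172
  East: (2902/20668)²·(1−548/2902)·7.83/548 = 2.2850103 × 10^-4
  → Var(ȳ_str) = 0.046908673.
Var(ȳ_srs) = (1 − 1976/20668)·116.8/1976 = 0.053458063.
deff = 0.046908673 / 0.053458063 = 0.8775.

0.8775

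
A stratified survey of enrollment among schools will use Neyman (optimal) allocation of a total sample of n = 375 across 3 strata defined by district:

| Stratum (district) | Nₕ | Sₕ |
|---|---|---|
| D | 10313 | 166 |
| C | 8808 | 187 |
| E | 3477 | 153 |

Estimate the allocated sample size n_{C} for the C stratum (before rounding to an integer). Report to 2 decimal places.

Neyman allocation: nₕ = n·NₕSₕ / Σⱼ NⱼSⱼ.
Σ NⱼSⱼ = 10313·166 + 8808·187 + 3477·153 = 3.891035 × 10^6.
n_{C} = 375·8808·187 / (3.891035 × 10^6) = 158.74.

158.74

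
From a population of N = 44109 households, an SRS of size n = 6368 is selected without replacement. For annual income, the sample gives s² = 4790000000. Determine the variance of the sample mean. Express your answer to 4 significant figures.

643600

Under SRS without replacement, Var(ȳ) = (1 − f)·s²/n with f = n/N = 6368/44109 = 0.14436963.
Var(ȳ) = (1 − 0.14436963)·4790000000/6368 = 0.85563037·752198.49 = 643603.87.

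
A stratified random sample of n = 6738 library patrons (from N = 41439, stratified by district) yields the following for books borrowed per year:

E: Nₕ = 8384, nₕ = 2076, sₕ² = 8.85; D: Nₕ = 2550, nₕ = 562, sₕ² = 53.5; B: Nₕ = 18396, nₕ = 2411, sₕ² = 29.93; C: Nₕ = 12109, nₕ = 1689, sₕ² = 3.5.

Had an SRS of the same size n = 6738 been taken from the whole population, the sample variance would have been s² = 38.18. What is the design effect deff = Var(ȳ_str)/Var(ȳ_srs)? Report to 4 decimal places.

Var(ȳ_str) = Σ Wₕ²(1−fₕ)sₕ²/nₕ with Wₕ = Nₕ/41439:
  E: (8384/41439)²·(1−2076/8384)·8.85/2076 = 1.3129263 × 10^-4
  D: (2550/41439)²·(1−562/2550)·53.5/562 = 2.8103182 × 10^-4
  B: (18396/41439)²·(1−2411/18396)·29.93/2411 = 0.0021258226
  C: (12109/41439)²·(1−1689/12109)·3.5/1689 = 1.5226352 × 10^-4
  → Var(ȳ_str) = 0.0026904106.
Var(ȳ_srs) = (1 − 6738/41439)·38.18/6738 = 0.0047450156.
deff = 0.0026904106 / 0.0047450156 = 0.5670.

0.5670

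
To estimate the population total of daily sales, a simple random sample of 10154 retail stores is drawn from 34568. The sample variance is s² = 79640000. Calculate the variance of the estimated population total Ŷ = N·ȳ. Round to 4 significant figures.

Var(Ŷ) = N²·Var(ȳ) = N²·(1 − n/N)·s²/n.
f = 10154/34568 = 0.29373988; Var(ȳ) = 0.70626012·79640000/10154 = 5539.3497.
Var(Ŷ) = 34568² · 5539.3497 = 6.6192272 × 10^12.

6.619 × 10^12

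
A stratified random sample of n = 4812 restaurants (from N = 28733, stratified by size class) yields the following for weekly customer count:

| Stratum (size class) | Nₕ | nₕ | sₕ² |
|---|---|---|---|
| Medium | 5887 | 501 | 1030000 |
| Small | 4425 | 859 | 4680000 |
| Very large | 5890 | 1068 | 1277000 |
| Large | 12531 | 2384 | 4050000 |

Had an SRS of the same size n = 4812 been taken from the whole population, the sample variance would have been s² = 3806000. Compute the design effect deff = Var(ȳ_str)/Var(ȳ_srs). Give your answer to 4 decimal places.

0.7379

Var(ȳ_str) = Σ Wₕ²(1−fₕ)sₕ²/nₕ with Wₕ = Nₕ/28733:
  Medium: (5887/28733)²·(1−501/5887)·1030000/501 = 78.958327
  Small: (4425/28733)²·(1−859/4425)·4680000/859 = 104.13228
  Very large: (5890/28733)²·(1−1068/5890)·1277000/1068 = 41.13393
  Large: (12531/28733)²·(1−2384/12531)·4050000/2384 = 261.64366
  → Var(ȳ_str) = 485.8682.
Var(ȳ_srs) = (1 − 4812/28733)·3806000/4812 = 658.47838.
deff = 485.8682 / 658.47838 = 0.7379.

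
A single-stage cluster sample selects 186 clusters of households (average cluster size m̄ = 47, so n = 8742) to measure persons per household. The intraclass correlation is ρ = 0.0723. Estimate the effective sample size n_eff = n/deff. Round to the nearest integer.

deff = 1 + (47 − 1)·0.0723 = 1 + 3.3258 = 4.3258.
n_eff = 8742 / 4.3258 = 2021.

2021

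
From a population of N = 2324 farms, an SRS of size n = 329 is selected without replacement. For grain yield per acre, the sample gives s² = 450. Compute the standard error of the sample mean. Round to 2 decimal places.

Under SRS without replacement, Var(ȳ) = (1 − f)·s²/n with f = n/N = 329/2324 = 0.14156627.
Var(ȳ) = (1 − 0.14156627)·450/329 = 0.85843373·1.3677812 = 1.1741495.
SE(ȳ) = √(1.1741495) = 1.08.

1.08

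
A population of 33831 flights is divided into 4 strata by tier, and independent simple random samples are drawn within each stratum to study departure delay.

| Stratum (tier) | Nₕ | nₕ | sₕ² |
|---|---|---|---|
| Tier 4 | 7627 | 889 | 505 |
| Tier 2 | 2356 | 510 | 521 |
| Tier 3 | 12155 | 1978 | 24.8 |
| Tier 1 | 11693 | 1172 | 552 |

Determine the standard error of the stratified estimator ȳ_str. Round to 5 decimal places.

Var(ȳ_str) = Σₕ Wₕ²(1 − fₕ)sₕ²/nₕ with Wₕ = Nₕ/N, N = 33831.
Tier 4: Wₕ = 0.22544412; term = 0.22544412²·(1 − 0.11655959)·505/889 = 0.025506138.
Tier 2: Wₕ = 0.06964027; term = 0.06964027²·(1 − 0.21646859)·521/510 = 0.0038819046.
Tier 3: Wₕ = 0.35928586; term = 0.35928586²·(1 − 0.16273139)·24.8/1978 = 0.0013550972.
Tier 1: Wₕ = 0.34562975; term = 0.34562975²·(1 − 0.10023091)·552/1172 = 0.050624969.
Sum = 0.081368109.
SE = √(0.081368109) = 0.28525.

0.28525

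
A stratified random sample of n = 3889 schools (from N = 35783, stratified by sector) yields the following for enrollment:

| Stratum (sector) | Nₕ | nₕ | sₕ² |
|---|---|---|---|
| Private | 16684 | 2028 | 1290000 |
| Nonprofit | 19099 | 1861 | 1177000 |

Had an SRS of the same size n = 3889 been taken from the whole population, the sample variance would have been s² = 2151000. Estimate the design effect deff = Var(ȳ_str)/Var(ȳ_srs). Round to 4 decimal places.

0.5763

Var(ȳ_str) = Σ Wₕ²(1−fₕ)sₕ²/nₕ with Wₕ = Nₕ/35783:
  Private: (16684/35783)²·(1−2028/16684)·1290000/2028 = 121.47416
  Nonprofit: (19099/35783)²·(1−1861/19099)·1177000/1861 = 162.62005
  → Var(ȳ_str) = 284.09421.
Var(ȳ_srs) = (1 − 3889/35783)·2151000/3889 = 492.98614.
deff = 284.09421 / 492.98614 = 0.5763.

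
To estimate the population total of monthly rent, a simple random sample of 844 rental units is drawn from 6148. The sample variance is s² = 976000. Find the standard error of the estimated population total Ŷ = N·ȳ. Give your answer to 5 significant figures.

Var(Ŷ) = N²·Var(ȳ) = N²·(1 − n/N)·s²/n.
f = 844/6148 = 0.13728042; Var(ȳ) = 0.86271958·976000/844 = 997.64729.
Var(Ŷ) = 6148² · 997.64729 = 3.7708976 × 10^10.
SE(Ŷ) = √(3.7708976 × 10^10) = 194190.

194190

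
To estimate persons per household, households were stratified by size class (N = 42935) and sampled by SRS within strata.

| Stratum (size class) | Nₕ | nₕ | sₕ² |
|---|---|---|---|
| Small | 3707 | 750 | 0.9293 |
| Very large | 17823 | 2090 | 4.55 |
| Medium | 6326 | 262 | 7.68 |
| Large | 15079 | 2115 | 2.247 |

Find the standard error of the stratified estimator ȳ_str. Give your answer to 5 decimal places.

0.03258

Var(ȳ_str) = Σₕ Wₕ²(1 − fₕ)sₕ²/nₕ with Wₕ = Nₕ/N, N = 42935.
Small: Wₕ = 0.08633982; term = 0.08633982²·(1 − 0.20231994)·0.9293/750 = 7.3679327 × 10^-6.
Very large: Wₕ = 0.41511587; term = 0.41511587²·(1 − 0.11726421)·4.55/2090 = 3.3115745 × 10^-4.
Medium: Wₕ = 0.14733900; term = 0.14733900²·(1 − 0.04141638)·7.68/262 = 6.0999373 × 10^-4.
Large: Wₕ = 0.35120531; term = 0.35120531²·(1 − 0.14026129)·2.247/2115 = 1.12663 × 10^-4.
Sum = 0.0010611821.
SE = √(0.0010611821) = 0.03258.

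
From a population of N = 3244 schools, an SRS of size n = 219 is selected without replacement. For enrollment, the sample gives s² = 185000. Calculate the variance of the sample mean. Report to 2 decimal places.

Under SRS without replacement, Var(ȳ) = (1 − f)·s²/n with f = n/N = 219/3244 = 0.06750925.
Var(ȳ) = (1 − 0.06750925)·185000/219 = 0.93249075·844.74886 = 787.7205.

787.72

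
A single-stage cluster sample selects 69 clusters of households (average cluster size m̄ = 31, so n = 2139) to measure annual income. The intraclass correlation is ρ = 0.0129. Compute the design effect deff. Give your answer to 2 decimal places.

1.39

deff = 1 + (31 − 1)·0.0129 = 1 + 0.387 = 1.387.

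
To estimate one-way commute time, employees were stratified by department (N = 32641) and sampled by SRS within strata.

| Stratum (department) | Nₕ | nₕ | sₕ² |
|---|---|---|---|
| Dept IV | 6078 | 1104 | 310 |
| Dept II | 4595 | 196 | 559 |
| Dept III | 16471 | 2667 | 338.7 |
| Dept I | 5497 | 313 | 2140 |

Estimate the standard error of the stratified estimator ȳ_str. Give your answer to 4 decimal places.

Var(ȳ_str) = Σₕ Wₕ²(1 − fₕ)sₕ²/nₕ with Wₕ = Nₕ/N, N = 32641.
Dept IV: Wₕ = 0.18620753; term = 0.18620753²·(1 − 0.18163870)·310/1104 = 0.0079676856.
Dept II: Wₕ = 0.14077387; term = 0.14077387²·(1 − 0.04265506)·559/196 = 0.05410885.
Dept III: Wₕ = 0.50461077; term = 0.50461077²·(1 − 0.16192095)·338.7/2667 = 0.027101304.
Dept I: Wₕ = 0.16840783; term = 0.16840783²·(1 − 0.05694015)·2140/313 = 0.18286612.
Sum = 0.27204396.
SE = √(0.27204396) = 0.5216.

0.5216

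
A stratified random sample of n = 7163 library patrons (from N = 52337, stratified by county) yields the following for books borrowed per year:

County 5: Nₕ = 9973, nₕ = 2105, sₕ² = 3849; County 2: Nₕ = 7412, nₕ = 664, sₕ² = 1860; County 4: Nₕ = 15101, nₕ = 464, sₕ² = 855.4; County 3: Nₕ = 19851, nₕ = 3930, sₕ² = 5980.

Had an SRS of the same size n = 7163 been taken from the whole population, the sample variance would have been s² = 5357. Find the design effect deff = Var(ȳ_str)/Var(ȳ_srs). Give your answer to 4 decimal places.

0.6628

Var(ȳ_str) = Σ Wₕ²(1−fₕ)sₕ²/nₕ with Wₕ = Nₕ/52337:
  County 5: (9973/52337)²·(1−2105/9973)·3849/2105 = 0.052380342
  County 2: (7412/52337)²·(1−664/7412)·1860/664 = 0.051149065
  County 4: (15101/52337)²·(1−464/15101)·855.4/464 = 0.14876179
  County 3: (19851/52337)²·(1−3930/19851)·5980/3930 = 0.17556733
  → Var(ȳ_str) = 0.42785853.
Var(ȳ_srs) = (1 − 7163/52337)·5357/7163 = 0.64551512.
deff = 0.42785853 / 0.64551512 = 0.6628.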